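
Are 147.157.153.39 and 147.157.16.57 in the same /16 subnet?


Mask: 255.255.0.0
147.157.153.39 AND mask = 147.157.0.0
147.157.16.57 AND mask = 147.157.0.0
Yes, same subnet (147.157.0.0)


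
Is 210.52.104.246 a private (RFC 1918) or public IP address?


RFC 1918 private ranges:
  10.0.0.0/8 (10.0.0.0 - 10.255.255.255)
  172.16.0.0/12 (172.16.0.0 - 172.31.255.255)
  192.168.0.0/16 (192.168.0.0 - 192.168.255.255)
Public (not in any RFC 1918 range)


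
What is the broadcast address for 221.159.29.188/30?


Network: 221.159.29.188/30
Host bits = 2
Set all host bits to 1:
Broadcast: 221.159.29.191


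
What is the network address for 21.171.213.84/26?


IP:   00010101.10101011.11010101.01010100
Mask: 11111111.11111111.11111111.11000000
AND operation:
Net:  00010101.10101011.11010101.01000000
Network: 21.171.213.64/26


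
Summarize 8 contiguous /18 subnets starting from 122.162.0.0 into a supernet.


Original prefix: /18
Number of subnets: 8 = 2^3
New prefix = 18 - 3 = 15
Supernet: 122.162.0.0/15


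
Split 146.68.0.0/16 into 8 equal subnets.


New prefix = 16 + 3 = 19
Each subnet has 8192 addresses
  146.68.0.0/19
  146.68.32.0/19
  146.68.64.0/19
  146.68.96.0/19
  146.68.128.0/19
  146.68.160.0/19
  146.68.192.0/19
  146.68.224.0/19
Subnets: 146.68.0.0/19, 146.68.32.0/19, 146.68.64.0/19, 146.68.96.0/19, 146.68.128.0/19, 146.68.160.0/19, 146.68.192.0/19, 146.68.224.0/19


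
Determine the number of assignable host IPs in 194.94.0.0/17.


Host bits = 32 - 17 = 15
Total addresses = 2^15 = 32768
Usable = total - 2 (network and broadcast)
Usable hosts: 32766


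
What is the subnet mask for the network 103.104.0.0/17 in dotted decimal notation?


/17 means 17 network bits, 15 host bits
Binary: 11111111111111111000000000000000
Mask: 255.255.128.0


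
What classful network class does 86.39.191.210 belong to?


First octet: 86
Binary: 01010110
0xxxxxxx -> Class A (1-126)
Class A, default mask 255.0.0.0 (/8)


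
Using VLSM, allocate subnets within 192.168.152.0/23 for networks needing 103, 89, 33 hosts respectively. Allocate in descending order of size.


103 hosts -> /25 (126 usable): 192.168.152.0/25
89 hosts -> /25 (126 usable): 192.168.152.128/25
33 hosts -> /26 (62 usable): 192.168.153.0/26
Allocation: 192.168.152.0/25 (103 hosts, 126 usable); 192.168.152.128/25 (89 hosts, 126 usable); 192.168.153.0/26 (33 hosts, 62 usable)


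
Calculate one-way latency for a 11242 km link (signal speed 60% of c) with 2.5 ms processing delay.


Speed = 0.6 * 3e5 km/s = 180000 km/s
Propagation delay = 11242 / 180000 = 0.0625 s = 62.4556 ms
Processing delay = 2.5 ms
Total one-way latency = 64.9556 ms


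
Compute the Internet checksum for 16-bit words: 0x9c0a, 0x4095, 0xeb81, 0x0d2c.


Sum all words (with carry folding):
+ 0x9c0a = 0x9c0a
+ 0x4095 = 0xdc9f
+ 0xeb81 = 0xc821
+ 0x0d2c = 0xd54d
One's complement: ~0xd54d
Checksum = 0x2ab2


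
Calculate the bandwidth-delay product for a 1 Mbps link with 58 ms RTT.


BDP = bandwidth * RTT
= 1 Mbps * 58 ms
= 1 * 1e6 * 58 / 1000 bits
= 58000 bits
= 7250 bytes
= 7.0801 KB
BDP = 58000 bits (7250 bytes)


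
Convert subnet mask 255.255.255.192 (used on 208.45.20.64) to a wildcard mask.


Subnet mask: 255.255.255.192
Wildcard = 255.255.255.255 - subnet mask
255 - 255 = 0
255 - 255 = 0
255 - 255 = 0
255 - 192 = 63
Wildcard: 0.0.0.63


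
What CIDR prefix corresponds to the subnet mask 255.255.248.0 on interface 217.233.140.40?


Binary: 11111111.11111111.11111000.00000000
Count leading 1s
Prefix: /21


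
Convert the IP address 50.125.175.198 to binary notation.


50 = 00110010
125 = 01111101
175 = 10101111
198 = 11000110
Binary: 00110010.01111101.10101111.11000110


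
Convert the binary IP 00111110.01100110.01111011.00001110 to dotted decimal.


00111110 = 62
01100110 = 102
01111011 = 123
00001110 = 14
IP: 62.102.123.14


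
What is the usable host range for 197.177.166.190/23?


Network: 197.177.166.0
Broadcast: 197.177.167.255
First usable = network + 1
Last usable = broadcast - 1
Range: 197.177.166.1 to 197.177.167.254


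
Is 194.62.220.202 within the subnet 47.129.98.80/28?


Subnet network: 47.129.98.80
Test IP AND mask: 194.62.220.192
No, 194.62.220.202 is not in 47.129.98.80/28


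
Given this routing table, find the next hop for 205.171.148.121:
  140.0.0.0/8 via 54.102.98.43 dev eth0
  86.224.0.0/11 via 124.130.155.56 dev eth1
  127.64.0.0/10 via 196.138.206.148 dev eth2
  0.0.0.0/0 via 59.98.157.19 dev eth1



Longest prefix match for 205.171.148.121:
  /8 140.0.0.0: no
  /11 86.224.0.0: no
  /10 127.64.0.0: no
  /0 0.0.0.0: MATCH
Selected: next-hop 59.98.157.19 via eth1 (matched /0)


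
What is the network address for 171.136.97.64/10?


IP:   10101011.10001000.01100001.01000000
Mask: 11111111.11000000.00000000.00000000
AND operation:
Net:  10101011.10000000.00000000.00000000
Network: 171.128.0.0/10


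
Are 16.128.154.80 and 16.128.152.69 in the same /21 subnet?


Mask: 255.255.248.0
16.128.154.80 AND mask = 16.128.152.0
16.128.152.69 AND mask = 16.128.152.0
Yes, same subnet (16.128.152.0)


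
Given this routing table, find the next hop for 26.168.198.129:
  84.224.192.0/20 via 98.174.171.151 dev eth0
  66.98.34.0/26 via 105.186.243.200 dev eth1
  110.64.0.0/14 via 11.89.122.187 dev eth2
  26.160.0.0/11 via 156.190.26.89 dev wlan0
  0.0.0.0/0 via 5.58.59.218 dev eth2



Longest prefix match for 26.168.198.129:
  /20 84.224.192.0: no
  /26 66.98.34.0: no
  /14 110.64.0.0: no
  /11 26.160.0.0: MATCH
  /0 0.0.0.0: MATCH
Selected: next-hop 156.190.26.89 via wlan0 (matched /11)


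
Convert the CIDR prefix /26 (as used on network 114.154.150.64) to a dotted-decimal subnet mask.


/26 means 26 network bits, 6 host bits
Binary: 11111111111111111111111111000000
Mask: 255.255.255.192


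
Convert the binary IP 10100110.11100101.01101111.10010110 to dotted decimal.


10100110 = 166
11100101 = 229
01101111 = 111
10010110 = 150
IP: 166.229.111.150


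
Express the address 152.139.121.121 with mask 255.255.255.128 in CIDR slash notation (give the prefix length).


Binary: 11111111.11111111.11111111.10000000
Count leading 1s
Prefix: /25


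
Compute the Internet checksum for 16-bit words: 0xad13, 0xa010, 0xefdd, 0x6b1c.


Sum all words (with carry folding):
+ 0xad13 = 0xad13
+ 0xa010 = 0x4d24
+ 0xefdd = 0x3d02
+ 0x6b1c = 0xa81e
One's complement: ~0xa81e
Checksum = 0x57e1


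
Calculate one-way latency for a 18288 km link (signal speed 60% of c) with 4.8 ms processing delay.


Speed = 0.6 * 3e5 km/s = 180000 km/s
Propagation delay = 18288 / 180000 = 0.1016 s = 101.6 ms
Processing delay = 4.8 ms
Total one-way latency = 106.4 ms


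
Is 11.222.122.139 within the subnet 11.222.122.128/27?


Subnet network: 11.222.122.128
Test IP AND mask: 11.222.122.128
Yes, 11.222.122.139 is in 11.222.122.128/27


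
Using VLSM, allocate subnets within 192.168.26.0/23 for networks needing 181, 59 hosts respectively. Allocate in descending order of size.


181 hosts -> /24 (254 usable): 192.168.26.0/24
59 hosts -> /26 (62 usable): 192.168.27.0/26
Allocation: 192.168.26.0/24 (181 hosts, 254 usable); 192.168.27.0/26 (59 hosts, 62 usable)


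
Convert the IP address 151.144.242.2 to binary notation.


151 = 10010111
144 = 10010000
242 = 11110010
2 = 00000010
Binary: 10010111.10010000.11110010.00000010


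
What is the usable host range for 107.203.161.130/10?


Network: 107.192.0.0
Broadcast: 107.255.255.255
First usable = network + 1
Last usable = broadcast - 1
Range: 107.192.0.1 to 107.255.255.254


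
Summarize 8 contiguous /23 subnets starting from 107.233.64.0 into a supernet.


Original prefix: /23
Number of subnets: 8 = 2^3
New prefix = 23 - 3 = 20
Supernet: 107.233.64.0/20


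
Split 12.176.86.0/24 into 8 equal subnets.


New prefix = 24 + 3 = 27
Each subnet has 32 addresses
  12.176.86.0/27
  12.176.86.32/27
  12.176.86.64/27
  12.176.86.96/27
  12.176.86.128/27
  12.176.86.160/27
  12.176.86.192/27
  12.176.86.224/27
Subnets: 12.176.86.0/27, 12.176.86.32/27, 12.176.86.64/27, 12.176.86.96/27, 12.176.86.128/27, 12.176.86.160/27, 12.176.86.192/27, 12.176.86.224/27


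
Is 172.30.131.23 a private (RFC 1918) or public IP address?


RFC 1918 private ranges:
  10.0.0.0/8 (10.0.0.0 - 10.255.255.255)
  172.16.0.0/12 (172.16.0.0 - 172.31.255.255)
  192.168.0.0/16 (192.168.0.0 - 192.168.255.255)
Private (in 172.16.0.0/12)


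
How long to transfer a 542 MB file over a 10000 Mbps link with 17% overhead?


Effective throughput = 10000 * (1 - 17/100) = 8300 Mbps
File size in Mb = 542 * 8 = 4336 Mb
Time = 4336 / 8300
Time = 0.5224 seconds


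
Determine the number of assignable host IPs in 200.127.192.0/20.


Host bits = 32 - 20 = 12
Total addresses = 2^12 = 4096
Usable = total - 2 (network and broadcast)
Usable hosts: 4094


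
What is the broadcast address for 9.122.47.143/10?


Network: 9.64.0.0/10
Host bits = 22
Set all host bits to 1:
Broadcast: 9.127.255.255


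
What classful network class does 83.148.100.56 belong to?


First octet: 83
Binary: 01010011
0xxxxxxx -> Class A (1-126)
Class A, default mask 255.0.0.0 (/8)


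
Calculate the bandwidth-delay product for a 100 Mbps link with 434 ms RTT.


BDP = bandwidth * RTT
= 100 Mbps * 434 ms
= 100 * 1e6 * 434 / 1000 bits
= 43400000 bits
= 5425000 bytes
= 5297.8516 KB
BDP = 43400000 bits (5425000 bytes)


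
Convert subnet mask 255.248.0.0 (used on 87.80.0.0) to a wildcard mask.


Subnet mask: 255.248.0.0
Wildcard = 255.255.255.255 - subnet mask
255 - 255 = 0
255 - 248 = 7
255 - 0 = 255
255 - 0 = 255
Wildcard: 0.7.255.255


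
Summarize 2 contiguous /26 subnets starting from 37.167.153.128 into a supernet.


Original prefix: /26
Number of subnets: 2 = 2^1
New prefix = 26 - 1 = 25
Supernet: 37.167.153.128/25


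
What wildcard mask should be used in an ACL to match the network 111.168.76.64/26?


Subnet mask: 255.255.255.192
Wildcard = 255.255.255.255 - subnet mask
255 - 255 = 0
255 - 255 = 0
255 - 255 = 0
255 - 192 = 63
Wildcard: 0.0.0.63


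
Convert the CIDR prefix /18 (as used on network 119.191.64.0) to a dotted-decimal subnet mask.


/18 means 18 network bits, 14 host bits
Binary: 11111111111111111100000000000000
Mask: 255.255.192.0


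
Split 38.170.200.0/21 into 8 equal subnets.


New prefix = 21 + 3 = 24
Each subnet has 256 addresses
  38.170.200.0/24
  38.170.201.0/24
  38.170.202.0/24
  38.170.203.0/24
  38.170.204.0/24
  38.170.205.0/24
  38.170.206.0/24
  38.170.207.0/24
Subnets: 38.170.200.0/24, 38.170.201.0/24, 38.170.202.0/24, 38.170.203.0/24, 38.170.204.0/24, 38.170.205.0/24, 38.170.206.0/24, 38.170.207.0/24


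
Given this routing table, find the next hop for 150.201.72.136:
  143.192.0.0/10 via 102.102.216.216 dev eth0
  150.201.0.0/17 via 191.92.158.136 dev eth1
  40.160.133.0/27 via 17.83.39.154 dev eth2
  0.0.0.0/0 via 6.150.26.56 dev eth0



Longest prefix match for 150.201.72.136:
  /10 143.192.0.0: no
  /17 150.201.0.0: MATCH
  /27 40.160.133.0: no
  /0 0.0.0.0: MATCH
Selected: next-hop 191.92.158.136 via eth1 (matched /17)


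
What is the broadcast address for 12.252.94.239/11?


Network: 12.224.0.0/11
Host bits = 21
Set all host bits to 1:
Broadcast: 12.255.255.255


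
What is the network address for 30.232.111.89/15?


IP:   00011110.11101000.01101111.01011001
Mask: 11111111.11111110.00000000.00000000
AND operation:
Net:  00011110.11101000.00000000.00000000
Network: 30.232.0.0/15


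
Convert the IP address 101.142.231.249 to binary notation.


101 = 01100101
142 = 10001110
231 = 11100111
249 = 11111001
Binary: 01100101.10001110.11100111.11111001


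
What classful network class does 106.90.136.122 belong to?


First octet: 106
Binary: 01101010
0xxxxxxx -> Class A (1-126)
Class A, default mask 255.0.0.0 (/8)


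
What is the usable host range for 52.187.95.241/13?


Network: 52.184.0.0
Broadcast: 52.191.255.255
First usable = network + 1
Last usable = broadcast - 1
Range: 52.184.0.1 to 52.191.255.254


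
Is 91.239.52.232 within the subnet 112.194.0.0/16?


Subnet network: 112.194.0.0
Test IP AND mask: 91.239.0.0
No, 91.239.52.232 is not in 112.194.0.0/16


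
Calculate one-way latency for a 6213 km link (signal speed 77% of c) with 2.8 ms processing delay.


Speed = 0.77 * 3e5 km/s = 231000 km/s
Propagation delay = 6213 / 231000 = 0.0269 s = 26.8961 ms
Processing delay = 2.8 ms
Total one-way latency = 29.6961 ms


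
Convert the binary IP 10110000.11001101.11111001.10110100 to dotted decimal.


10110000 = 176
11001101 = 205
11111001 = 249
10110100 = 180
IP: 176.205.249.180


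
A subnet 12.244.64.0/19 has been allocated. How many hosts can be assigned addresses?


Host bits = 32 - 19 = 13
Total addresses = 2^13 = 8192
Usable = total - 2 (network and broadcast)
Usable hosts: 8190


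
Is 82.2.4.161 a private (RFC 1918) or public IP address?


RFC 1918 private ranges:
  10.0.0.0/8 (10.0.0.0 - 10.255.255.255)
  172.16.0.0/12 (172.16.0.0 - 172.31.255.255)
  192.168.0.0/16 (192.168.0.0 - 192.168.255.255)
Public (not in any RFC 1918 range)


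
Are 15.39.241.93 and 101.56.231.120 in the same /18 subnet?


Mask: 255.255.192.0
15.39.241.93 AND mask = 15.39.192.0
101.56.231.120 AND mask = 101.56.192.0
No, different subnets (15.39.192.0 vs 101.56.192.0)


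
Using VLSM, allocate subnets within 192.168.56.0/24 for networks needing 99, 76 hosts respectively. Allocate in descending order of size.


99 hosts -> /25 (126 usable): 192.168.56.0/25
76 hosts -> /25 (126 usable): 192.168.56.128/25
Allocation: 192.168.56.0/25 (99 hosts, 126 usable); 192.168.56.128/25 (76 hosts, 126 usable)


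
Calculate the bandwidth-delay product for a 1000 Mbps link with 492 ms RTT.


BDP = bandwidth * RTT
= 1000 Mbps * 492 ms
= 1000 * 1e6 * 492 / 1000 bits
= 492000000 bits
= 61500000 bytes
= 60058.5938 KB
BDP = 492000000 bits (61500000 bytes)


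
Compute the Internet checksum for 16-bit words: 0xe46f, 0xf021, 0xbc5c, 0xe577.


Sum all words (with carry folding):
+ 0xe46f = 0xe46f
+ 0xf021 = 0xd491
+ 0xbc5c = 0x90ee
+ 0xe577 = 0x7666
One's complement: ~0x7666
Checksum = 0x8999


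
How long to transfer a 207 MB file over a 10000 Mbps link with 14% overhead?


Effective throughput = 10000 * (1 - 14/100) = 8600 Mbps
File size in Mb = 207 * 8 = 1656 Mb
Time = 1656 / 8600
Time = 0.1926 seconds


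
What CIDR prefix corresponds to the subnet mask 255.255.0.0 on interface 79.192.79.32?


Binary: 11111111.11111111.00000000.00000000
Count leading 1s
Prefix: /16


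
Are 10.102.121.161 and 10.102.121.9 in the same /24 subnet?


Mask: 255.255.255.0
10.102.121.161 AND mask = 10.102.121.0
10.102.121.9 AND mask = 10.102.121.0
Yes, same subnet (10.102.121.0)


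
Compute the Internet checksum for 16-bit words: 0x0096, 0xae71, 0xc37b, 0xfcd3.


Sum all words (with carry folding):
+ 0x0096 = 0x0096
+ 0xae71 = 0xaf07
+ 0xc37b = 0x7283
+ 0xfcd3 = 0x6f57
One's complement: ~0x6f57
Checksum = 0x90a8


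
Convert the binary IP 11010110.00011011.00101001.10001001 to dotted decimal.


11010110 = 214
00011011 = 27
00101001 = 41
10001001 = 137
IP: 214.27.41.137


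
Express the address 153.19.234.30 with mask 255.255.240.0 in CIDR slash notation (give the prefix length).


Binary: 11111111.11111111.11110000.00000000
Count leading 1s
Prefix: /20


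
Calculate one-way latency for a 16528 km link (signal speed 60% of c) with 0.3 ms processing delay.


Speed = 0.6 * 3e5 km/s = 180000 km/s
Propagation delay = 16528 / 180000 = 0.0918 s = 91.8222 ms
Processing delay = 0.3 ms
Total one-way latency = 92.1222 ms


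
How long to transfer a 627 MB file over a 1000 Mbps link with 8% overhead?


Effective throughput = 1000 * (1 - 8/100) = 920 Mbps
File size in Mb = 627 * 8 = 5016 Mb
Time = 5016 / 920
Time = 5.4522 seconds


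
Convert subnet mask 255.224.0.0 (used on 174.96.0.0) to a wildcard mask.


Subnet mask: 255.224.0.0
Wildcard = 255.255.255.255 - subnet mask
255 - 255 = 0
255 - 224 = 31
255 - 0 = 255
255 - 0 = 255
Wildcard: 0.31.255.255


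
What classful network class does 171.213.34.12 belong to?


First octet: 171
Binary: 10101011
10xxxxxx -> Class B (128-191)
Class B, default mask 255.255.0.0 (/16)


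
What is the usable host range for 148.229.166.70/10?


Network: 148.192.0.0
Broadcast: 148.255.255.255
First usable = network + 1
Last usable = broadcast - 1
Range: 148.192.0.1 to 148.255.255.254


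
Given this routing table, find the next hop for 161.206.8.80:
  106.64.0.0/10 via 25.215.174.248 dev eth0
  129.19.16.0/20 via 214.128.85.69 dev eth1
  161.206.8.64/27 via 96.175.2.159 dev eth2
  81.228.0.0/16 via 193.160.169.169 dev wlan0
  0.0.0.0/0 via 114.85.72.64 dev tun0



Longest prefix match for 161.206.8.80:
  /10 106.64.0.0: no
  /20 129.19.16.0: no
  /27 161.206.8.64: MATCH
  /16 81.228.0.0: no
  /0 0.0.0.0: MATCH
Selected: next-hop 96.175.2.159 via eth2 (matched /27)


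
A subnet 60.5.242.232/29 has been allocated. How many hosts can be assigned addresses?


Host bits = 32 - 29 = 3
Total addresses = 2^3 = 8
Usable = total - 2 (network and broadcast)
Usable hosts: 6


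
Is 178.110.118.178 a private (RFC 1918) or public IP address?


RFC 1918 private ranges:
  10.0.0.0/8 (10.0.0.0 - 10.255.255.255)
  172.16.0.0/12 (172.16.0.0 - 172.31.255.255)
  192.168.0.0/16 (192.168.0.0 - 192.168.255.255)
Public (not in any RFC 1918 range)


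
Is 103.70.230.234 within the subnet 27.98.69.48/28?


Subnet network: 27.98.69.48
Test IP AND mask: 103.70.230.224
No, 103.70.230.234 is not in 27.98.69.48/28


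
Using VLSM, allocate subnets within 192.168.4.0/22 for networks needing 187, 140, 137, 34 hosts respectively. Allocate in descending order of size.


187 hosts -> /24 (254 usable): 192.168.4.0/24
140 hosts -> /24 (254 usable): 192.168.5.0/24
137 hosts -> /24 (254 usable): 192.168.6.0/24
34 hosts -> /26 (62 usable): 192.168.7.0/26
Allocation: 192.168.4.0/24 (187 hosts, 254 usable); 192.168.5.0/24 (140 hosts, 254 usable); 192.168.6.0/24 (137 hosts, 254 usable); 192.168.7.0/26 (34 hosts, 62 usable)


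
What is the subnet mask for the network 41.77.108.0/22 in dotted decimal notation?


/22 means 22 network bits, 10 host bits
Binary: 11111111111111111111110000000000
Mask: 255.255.252.0


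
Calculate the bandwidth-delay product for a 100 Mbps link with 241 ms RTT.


BDP = bandwidth * RTT
= 100 Mbps * 241 ms
= 100 * 1e6 * 241 / 1000 bits
= 24100000 bits
= 3012500 bytes
= 2941.8945 KB
BDP = 24100000 bits (3012500 bytes)


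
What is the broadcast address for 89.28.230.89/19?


Network: 89.28.224.0/19
Host bits = 13
Set all host bits to 1:
Broadcast: 89.28.255.255


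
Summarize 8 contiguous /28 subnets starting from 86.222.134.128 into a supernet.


Original prefix: /28
Number of subnets: 8 = 2^3
New prefix = 28 - 3 = 25
Supernet: 86.222.134.128/25


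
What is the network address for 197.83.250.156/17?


IP:   11000101.01010011.11111010.10011100
Mask: 11111111.11111111.10000000.00000000
AND operation:
Net:  11000101.01010011.10000000.00000000
Network: 197.83.128.0/17


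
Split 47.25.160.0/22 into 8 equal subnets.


New prefix = 22 + 3 = 25
Each subnet has 128 addresses
  47.25.160.0/25
  47.25.160.128/25
  47.25.161.0/25
  47.25.161.128/25
  47.25.162.0/25
  47.25.162.128/25
  47.25.163.0/25
  47.25.163.128/25
Subnets: 47.25.160.0/25, 47.25.160.128/25, 47.25.161.0/25, 47.25.161.128/25, 47.25.162.0/25, 47.25.162.128/25, 47.25.163.0/25, 47.25.163.128/25


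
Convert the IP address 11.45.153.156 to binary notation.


11 = 00001011
45 = 00101101
153 = 10011001
156 = 10011100
Binary: 00001011.00101101.10011001.10011100


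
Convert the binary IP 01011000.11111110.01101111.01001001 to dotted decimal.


01011000 = 88
11111110 = 254
01101111 = 111
01001001 = 73
IP: 88.254.111.73


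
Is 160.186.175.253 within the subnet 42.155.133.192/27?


Subnet network: 42.155.133.192
Test IP AND mask: 160.186.175.224
No, 160.186.175.253 is not in 42.155.133.192/27


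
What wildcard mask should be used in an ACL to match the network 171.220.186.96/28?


Subnet mask: 255.255.255.240
Wildcard = 255.255.255.255 - subnet mask
255 - 255 = 0
255 - 255 = 0
255 - 255 = 0
255 - 240 = 15
Wildcard: 0.0.0.15


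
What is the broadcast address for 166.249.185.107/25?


Network: 166.249.185.0/25
Host bits = 7
Set all host bits to 1:
Broadcast: 166.249.185.127


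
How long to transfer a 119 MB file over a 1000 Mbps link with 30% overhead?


Effective throughput = 1000 * (1 - 30/100) = 700 Mbps
File size in Mb = 119 * 8 = 952 Mb
Time = 952 / 700
Time = 1.36 seconds


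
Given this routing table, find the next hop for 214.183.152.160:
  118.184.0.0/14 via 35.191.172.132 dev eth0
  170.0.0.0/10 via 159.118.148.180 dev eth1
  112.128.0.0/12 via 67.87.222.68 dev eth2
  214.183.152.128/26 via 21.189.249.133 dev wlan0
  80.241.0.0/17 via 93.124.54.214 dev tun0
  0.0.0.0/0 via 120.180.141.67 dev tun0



Longest prefix match for 214.183.152.160:
  /14 118.184.0.0: no
  /10 170.0.0.0: no
  /12 112.128.0.0: no
  /26 214.183.152.128: MATCH
  /17 80.241.0.0: no
  /0 0.0.0.0: MATCH
Selected: next-hop 21.189.249.133 via wlan0 (matched /26)


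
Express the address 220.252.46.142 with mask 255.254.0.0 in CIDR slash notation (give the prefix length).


Binary: 11111111.11111110.00000000.00000000
Count leading 1s
Prefix: /15


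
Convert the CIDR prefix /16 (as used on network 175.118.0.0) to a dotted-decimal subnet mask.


/16 means 16 network bits, 16 host bits
Binary: 11111111111111110000000000000000
Mask: 255.255.0.0


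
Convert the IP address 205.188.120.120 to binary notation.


205 = 11001101
188 = 10111100
120 = 01111000
120 = 01111000
Binary: 11001101.10111100.01111000.01111000


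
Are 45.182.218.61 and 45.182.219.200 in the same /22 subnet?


Mask: 255.255.252.0
45.182.218.61 AND mask = 45.182.216.0
45.182.219.200 AND mask = 45.182.216.0
Yes, same subnet (45.182.216.0)


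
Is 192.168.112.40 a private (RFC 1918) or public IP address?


RFC 1918 private ranges:
  10.0.0.0/8 (10.0.0.0 - 10.255.255.255)
  172.16.0.0/12 (172.16.0.0 - 172.31.255.255)
  192.168.0.0/16 (192.168.0.0 - 192.168.255.255)
Private (in 192.168.0.0/16)


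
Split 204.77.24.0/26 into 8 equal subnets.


New prefix = 26 + 3 = 29
Each subnet has 8 addresses
  204.77.24.0/29
  204.77.24.8/29
  204.77.24.16/29
  204.77.24.24/29
  204.77.24.32/29
  204.77.24.40/29
  204.77.24.48/29
  204.77.24.56/29
Subnets: 204.77.24.0/29, 204.77.24.8/29, 204.77.24.16/29, 204.77.24.24/29, 204.77.24.32/29, 204.77.24.40/29, 204.77.24.48/29, 204.77.24.56/29


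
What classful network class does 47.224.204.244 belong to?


First octet: 47
Binary: 00101111
0xxxxxxx -> Class A (1-126)
Class A, default mask 255.0.0.0 (/8)


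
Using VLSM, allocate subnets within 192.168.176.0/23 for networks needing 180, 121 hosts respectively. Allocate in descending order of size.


180 hosts -> /24 (254 usable): 192.168.176.0/24
121 hosts -> /25 (126 usable): 192.168.177.0/25
Allocation: 192.168.176.0/24 (180 hosts, 254 usable); 192.168.177.0/25 (121 hosts, 126 usable)


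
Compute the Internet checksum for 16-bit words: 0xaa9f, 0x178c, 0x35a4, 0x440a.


Sum all words (with carry folding):
+ 0xaa9f = 0xaa9f
+ 0x178c = 0xc22b
+ 0x35a4 = 0xf7cf
+ 0x440a = 0x3bda
One's complement: ~0x3bda
Checksum = 0xc425


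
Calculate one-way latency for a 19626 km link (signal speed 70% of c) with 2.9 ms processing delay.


Speed = 0.7 * 3e5 km/s = 210000 km/s
Propagation delay = 19626 / 210000 = 0.0935 s = 93.4571 ms
Processing delay = 2.9 ms
Total one-way latency = 96.3571 ms


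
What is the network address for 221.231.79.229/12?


IP:   11011101.11100111.01001111.11100101
Mask: 11111111.11110000.00000000.00000000
AND operation:
Net:  11011101.11100000.00000000.00000000
Network: 221.224.0.0/12


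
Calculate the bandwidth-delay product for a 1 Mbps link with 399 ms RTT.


BDP = bandwidth * RTT
= 1 Mbps * 399 ms
= 1 * 1e6 * 399 / 1000 bits
= 399000 bits
= 49875 bytes
= 48.7061 KB
BDP = 399000 bits (49875 bytes)


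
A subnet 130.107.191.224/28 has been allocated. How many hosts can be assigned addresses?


Host bits = 32 - 28 = 4
Total addresses = 2^4 = 16
Usable = total - 2 (network and broadcast)
Usable hosts: 14


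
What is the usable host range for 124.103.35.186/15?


Network: 124.102.0.0
Broadcast: 124.103.255.255
First usable = network + 1
Last usable = broadcast - 1
Range: 124.102.0.1 to 124.103.255.254


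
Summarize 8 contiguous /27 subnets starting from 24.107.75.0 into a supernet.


Original prefix: /27
Number of subnets: 8 = 2^3
New prefix = 27 - 3 = 24
Supernet: 24.107.75.0/24


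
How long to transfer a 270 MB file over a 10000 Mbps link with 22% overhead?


Effective throughput = 10000 * (1 - 22/100) = 7800 Mbps
File size in Mb = 270 * 8 = 2160 Mb
Time = 2160 / 7800
Time = 0.2769 seconds


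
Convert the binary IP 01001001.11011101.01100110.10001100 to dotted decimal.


01001001 = 73
11011101 = 221
01100110 = 102
10001100 = 140
IP: 73.221.102.140


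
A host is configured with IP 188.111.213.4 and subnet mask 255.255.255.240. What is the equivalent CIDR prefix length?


Binary: 11111111.11111111.11111111.11110000
Count leading 1s
Prefix: /28


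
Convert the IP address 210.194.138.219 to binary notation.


210 = 11010010
194 = 11000010
138 = 10001010
219 = 11011011
Binary: 11010010.11000010.10001010.11011011


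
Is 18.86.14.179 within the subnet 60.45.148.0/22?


Subnet network: 60.45.148.0
Test IP AND mask: 18.86.12.0
No, 18.86.14.179 is not in 60.45.148.0/22


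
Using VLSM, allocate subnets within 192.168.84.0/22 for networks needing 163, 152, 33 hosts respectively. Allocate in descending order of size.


163 hosts -> /24 (254 usable): 192.168.84.0/24
152 hosts -> /24 (254 usable): 192.168.85.0/24
33 hosts -> /26 (62 usable): 192.168.86.0/26
Allocation: 192.168.84.0/24 (163 hosts, 254 usable); 192.168.85.0/24 (152 hosts, 254 usable); 192.168.86.0/26 (33 hosts, 62 usable)


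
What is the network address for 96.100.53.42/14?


IP:   01100000.01100100.00110101.00101010
Mask: 11111111.11111100.00000000.00000000
AND operation:
Net:  01100000.01100100.00000000.00000000
Network: 96.100.0.0/14


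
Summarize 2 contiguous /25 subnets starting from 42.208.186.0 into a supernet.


Original prefix: /25
Number of subnets: 2 = 2^1
New prefix = 25 - 1 = 24
Supernet: 42.208.186.0/24


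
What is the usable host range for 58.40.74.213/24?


Network: 58.40.74.0
Broadcast: 58.40.74.255
First usable = network + 1
Last usable = broadcast - 1
Range: 58.40.74.1 to 58.40.74.254


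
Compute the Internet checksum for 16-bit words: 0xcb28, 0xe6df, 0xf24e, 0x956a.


Sum all words (with carry folding):
+ 0xcb28 = 0xcb28
+ 0xe6df = 0xb208
+ 0xf24e = 0xa457
+ 0x956a = 0x39c2
One's complement: ~0x39c2
Checksum = 0xc63d


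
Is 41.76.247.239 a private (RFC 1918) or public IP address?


RFC 1918 private ranges:
  10.0.0.0/8 (10.0.0.0 - 10.255.255.255)
  172.16.0.0/12 (172.16.0.0 - 172.31.255.255)
  192.168.0.0/16 (192.168.0.0 - 192.168.255.255)
Public (not in any RFC 1918 range)


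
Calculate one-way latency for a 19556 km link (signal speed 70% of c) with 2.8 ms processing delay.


Speed = 0.7 * 3e5 km/s = 210000 km/s
Propagation delay = 19556 / 210000 = 0.0931 s = 93.1238 ms
Processing delay = 2.8 ms
Total one-way latency = 95.9238 ms


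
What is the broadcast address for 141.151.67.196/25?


Network: 141.151.67.128/25
Host bits = 7
Set all host bits to 1:
Broadcast: 141.151.67.255


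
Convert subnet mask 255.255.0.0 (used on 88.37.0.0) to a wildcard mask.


Subnet mask: 255.255.0.0
Wildcard = 255.255.255.255 - subnet mask
255 - 255 = 0
255 - 255 = 0
255 - 0 = 255
255 - 0 = 255
Wildcard: 0.0.255.255


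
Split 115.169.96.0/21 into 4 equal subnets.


New prefix = 21 + 2 = 23
Each subnet has 512 addresses
  115.169.96.0/23
  115.169.98.0/23
  115.169.100.0/23
  115.169.102.0/23
Subnets: 115.169.96.0/23, 115.169.98.0/23, 115.169.100.0/23, 115.169.102.0/23


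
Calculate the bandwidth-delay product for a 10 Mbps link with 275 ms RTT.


BDP = bandwidth * RTT
= 10 Mbps * 275 ms
= 10 * 1e6 * 275 / 1000 bits
= 2750000 bits
= 343750 bytes
= 335.6934 KB
BDP = 2750000 bits (343750 bytes)


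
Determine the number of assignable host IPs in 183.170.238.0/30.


Host bits = 32 - 30 = 2
Total addresses = 2^2 = 4
Usable = total - 2 (network and broadcast)
Usable hosts: 2


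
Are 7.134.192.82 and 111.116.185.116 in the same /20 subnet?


Mask: 255.255.240.0
7.134.192.82 AND mask = 7.134.192.0
111.116.185.116 AND mask = 111.116.176.0
No, different subnets (7.134.192.0 vs 111.116.176.0)


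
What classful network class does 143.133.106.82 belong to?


First octet: 143
Binary: 10001111
10xxxxxx -> Class B (128-191)
Class B, default mask 255.255.0.0 (/16)


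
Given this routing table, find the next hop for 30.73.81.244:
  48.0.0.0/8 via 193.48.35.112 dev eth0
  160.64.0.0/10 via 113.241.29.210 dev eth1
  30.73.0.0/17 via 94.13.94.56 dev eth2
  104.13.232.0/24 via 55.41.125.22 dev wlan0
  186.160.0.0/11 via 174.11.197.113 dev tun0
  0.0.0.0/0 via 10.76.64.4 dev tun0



Longest prefix match for 30.73.81.244:
  /8 48.0.0.0: no
  /10 160.64.0.0: no
  /17 30.73.0.0: MATCH
  /24 104.13.232.0: no
  /11 186.160.0.0: no
  /0 0.0.0.0: MATCH
Selected: next-hop 94.13.94.56 via eth2 (matched /17)


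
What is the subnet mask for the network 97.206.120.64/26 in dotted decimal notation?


/26 means 26 network bits, 6 host bits
Binary: 11111111111111111111111111000000
Mask: 255.255.255.192


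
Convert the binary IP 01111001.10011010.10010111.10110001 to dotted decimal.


01111001 = 121
10011010 = 154
10010111 = 151
10110001 = 177
IP: 121.154.151.177


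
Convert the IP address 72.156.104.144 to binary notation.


72 = 01001000
156 = 10011100
104 = 01101000
144 = 10010000
Binary: 01001000.10011100.01101000.10010000


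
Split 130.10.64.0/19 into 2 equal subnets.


New prefix = 19 + 1 = 20
Each subnet has 4096 addresses
  130.10.64.0/20
  130.10.80.0/20
Subnets: 130.10.64.0/20, 130.10.80.0/20


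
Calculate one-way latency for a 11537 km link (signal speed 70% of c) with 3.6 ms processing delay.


Speed = 0.7 * 3e5 km/s = 210000 km/s
Propagation delay = 11537 / 210000 = 0.0549 s = 54.9381 ms
Processing delay = 3.6 ms
Total one-way latency = 58.5381 ms


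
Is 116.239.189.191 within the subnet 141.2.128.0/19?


Subnet network: 141.2.128.0
Test IP AND mask: 116.239.160.0
No, 116.239.189.191 is not in 141.2.128.0/19


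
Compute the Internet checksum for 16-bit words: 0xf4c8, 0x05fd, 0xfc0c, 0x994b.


Sum all words (with carry folding):
+ 0xf4c8 = 0xf4c8
+ 0x05fd = 0xfac5
+ 0xfc0c = 0xf6d2
+ 0x994b = 0x901e
One's complement: ~0x901e
Checksum = 0x6fe1


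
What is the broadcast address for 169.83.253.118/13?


Network: 169.80.0.0/13
Host bits = 19
Set all host bits to 1:
Broadcast: 169.87.255.255


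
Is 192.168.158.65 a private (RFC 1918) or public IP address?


RFC 1918 private ranges:
  10.0.0.0/8 (10.0.0.0 - 10.255.255.255)
  172.16.0.0/12 (172.16.0.0 - 172.31.255.255)
  192.168.0.0/16 (192.168.0.0 - 192.168.255.255)
Private (in 192.168.0.0/16)


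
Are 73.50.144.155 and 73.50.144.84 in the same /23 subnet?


Mask: 255.255.254.0
73.50.144.155 AND mask = 73.50.144.0
73.50.144.84 AND mask = 73.50.144.0
Yes, same subnet (73.50.144.0)


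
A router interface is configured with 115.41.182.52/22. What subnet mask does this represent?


/22 means 22 network bits, 10 host bits
Binary: 11111111111111111111110000000000
Mask: 255.255.252.0


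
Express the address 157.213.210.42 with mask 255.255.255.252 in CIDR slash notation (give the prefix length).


Binary: 11111111.11111111.11111111.11111100
Count leading 1s
Prefix: /30


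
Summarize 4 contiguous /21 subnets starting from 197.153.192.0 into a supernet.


Original prefix: /21
Number of subnets: 4 = 2^2
New prefix = 21 - 2 = 19
Supernet: 197.153.192.0/19


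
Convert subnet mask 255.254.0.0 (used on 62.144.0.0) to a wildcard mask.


Subnet mask: 255.254.0.0
Wildcard = 255.255.255.255 - subnet mask
255 - 255 = 0
255 - 254 = 1
255 - 0 = 255
255 - 0 = 255
Wildcard: 0.1.255.255


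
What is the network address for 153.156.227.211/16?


IP:   10011001.10011100.11100011.11010011
Mask: 11111111.11111111.00000000.00000000
AND operation:
Net:  10011001.10011100.00000000.00000000
Network: 153.156.0.0/16


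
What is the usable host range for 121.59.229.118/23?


Network: 121.59.228.0
Broadcast: 121.59.229.255
First usable = network + 1
Last usable = broadcast - 1
Range: 121.59.228.1 to 121.59.229.254


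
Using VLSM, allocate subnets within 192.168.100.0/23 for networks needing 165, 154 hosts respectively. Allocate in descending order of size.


165 hosts -> /24 (254 usable): 192.168.100.0/24
154 hosts -> /24 (254 usable): 192.168.101.0/24
Allocation: 192.168.100.0/24 (165 hosts, 254 usable); 192.168.101.0/24 (154 hosts, 254 usable)


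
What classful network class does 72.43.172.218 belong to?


First octet: 72
Binary: 01001000
0xxxxxxx -> Class A (1-126)
Class A, default mask 255.0.0.0 (/8)


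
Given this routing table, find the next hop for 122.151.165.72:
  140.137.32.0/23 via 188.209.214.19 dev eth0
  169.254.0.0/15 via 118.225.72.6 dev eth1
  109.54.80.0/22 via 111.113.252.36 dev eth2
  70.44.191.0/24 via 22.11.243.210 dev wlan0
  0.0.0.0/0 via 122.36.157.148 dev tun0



Longest prefix match for 122.151.165.72:
  /23 140.137.32.0: no
  /15 169.254.0.0: no
  /22 109.54.80.0: no
  /24 70.44.191.0: no
  /0 0.0.0.0: MATCH
Selected: next-hop 122.36.157.148 via tun0 (matched /0)


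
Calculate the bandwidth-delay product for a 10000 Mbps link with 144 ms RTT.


BDP = bandwidth * RTT
= 10000 Mbps * 144 ms
= 10000 * 1e6 * 144 / 1000 bits
= 1440000000 bits
= 180000000 bytes
= 175781.25 KB
BDP = 1440000000 bits (180000000 bytes)


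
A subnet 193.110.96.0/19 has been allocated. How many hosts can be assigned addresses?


Host bits = 32 - 19 = 13
Total addresses = 2^13 = 8192
Usable = total - 2 (network and broadcast)
Usable hosts: 8190


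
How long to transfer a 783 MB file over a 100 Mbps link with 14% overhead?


Effective throughput = 100 * (1 - 14/100) = 86 Mbps
File size in Mb = 783 * 8 = 6264 Mb
Time = 6264 / 86
Time = 72.8372 seconds


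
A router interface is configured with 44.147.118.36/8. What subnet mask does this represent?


/8 means 8 network bits, 24 host bits
Binary: 11111111000000000000000000000000
Mask: 255.0.0.0


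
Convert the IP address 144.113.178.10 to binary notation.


144 = 10010000
113 = 01110001
178 = 10110010
10 = 00001010
Binary: 10010000.01110001.10110010.00001010


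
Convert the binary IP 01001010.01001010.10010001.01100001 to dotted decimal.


01001010 = 74
01001010 = 74
10010001 = 145
01100001 = 97
IP: 74.74.145.97


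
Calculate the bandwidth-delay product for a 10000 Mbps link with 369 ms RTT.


BDP = bandwidth * RTT
= 10000 Mbps * 369 ms
= 10000 * 1e6 * 369 / 1000 bits
= 3690000000 bits
= 461250000 bytes
= 450439.4531 KB
BDP = 3690000000 bits (461250000 bytes)


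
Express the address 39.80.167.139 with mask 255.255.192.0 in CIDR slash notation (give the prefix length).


Binary: 11111111.11111111.11000000.00000000
Count leading 1s
Prefix: /18


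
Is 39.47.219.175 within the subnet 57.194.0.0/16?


Subnet network: 57.194.0.0
Test IP AND mask: 39.47.0.0
No, 39.47.219.175 is not in 57.194.0.0/16


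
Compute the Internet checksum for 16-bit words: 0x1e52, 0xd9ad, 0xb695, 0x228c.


Sum all words (with carry folding):
+ 0x1e52 = 0x1e52
+ 0xd9ad = 0xf7ff
+ 0xb695 = 0xae95
+ 0x228c = 0xd121
One's complement: ~0xd121
Checksum = 0x2ede


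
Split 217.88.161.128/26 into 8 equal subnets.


New prefix = 26 + 3 = 29
Each subnet has 8 addresses
  217.88.161.128/29
  217.88.161.136/29
  217.88.161.144/29
  217.88.161.152/29
  217.88.161.160/29
  217.88.161.168/29
  217.88.161.176/29
  217.88.161.184/29
Subnets: 217.88.161.128/29, 217.88.161.136/29, 217.88.161.144/29, 217.88.161.152/29, 217.88.161.160/29, 217.88.161.168/29, 217.88.161.176/29, 217.88.161.184/29


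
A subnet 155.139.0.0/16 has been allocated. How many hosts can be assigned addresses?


Host bits = 32 - 16 = 16
Total addresses = 2^16 = 65536
Usable = total - 2 (network and broadcast)
Usable hosts: 65534


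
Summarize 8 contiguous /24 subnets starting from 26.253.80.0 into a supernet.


Original prefix: /24
Number of subnets: 8 = 2^3
New prefix = 24 - 3 = 21
Supernet: 26.253.80.0/21


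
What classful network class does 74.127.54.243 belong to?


First octet: 74
Binary: 01001010
0xxxxxxx -> Class A (1-126)
Class A, default mask 255.0.0.0 (/8)


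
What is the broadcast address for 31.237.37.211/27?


Network: 31.237.37.192/27
Host bits = 5
Set all host bits to 1:
Broadcast: 31.237.37.223


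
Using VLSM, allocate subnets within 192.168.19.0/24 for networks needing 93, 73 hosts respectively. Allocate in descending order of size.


93 hosts -> /25 (126 usable): 192.168.19.0/25
73 hosts -> /25 (126 usable): 192.168.19.128/25
Allocation: 192.168.19.0/25 (93 hosts, 126 usable); 192.168.19.128/25 (73 hosts, 126 usable)


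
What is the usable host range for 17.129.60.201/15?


Network: 17.128.0.0
Broadcast: 17.129.255.255
First usable = network + 1
Last usable = broadcast - 1
Range: 17.128.0.1 to 17.129.255.254


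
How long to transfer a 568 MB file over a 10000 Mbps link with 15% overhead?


Effective throughput = 10000 * (1 - 15/100) = 8500 Mbps
File size in Mb = 568 * 8 = 4544 Mb
Time = 4544 / 8500
Time = 0.5346 seconds


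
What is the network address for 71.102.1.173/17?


IP:   01000111.01100110.00000001.10101101
Mask: 11111111.11111111.10000000.00000000
AND operation:
Net:  01000111.01100110.00000000.00000000
Network: 71.102.0.0/17


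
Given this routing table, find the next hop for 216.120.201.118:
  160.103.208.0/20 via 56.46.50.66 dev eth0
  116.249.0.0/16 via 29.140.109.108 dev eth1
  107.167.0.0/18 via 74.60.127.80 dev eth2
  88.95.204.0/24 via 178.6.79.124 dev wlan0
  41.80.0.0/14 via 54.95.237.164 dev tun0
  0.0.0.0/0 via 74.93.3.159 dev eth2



Longest prefix match for 216.120.201.118:
  /20 160.103.208.0: no
  /16 116.249.0.0: no
  /18 107.167.0.0: no
  /24 88.95.204.0: no
  /14 41.80.0.0: no
  /0 0.0.0.0: MATCH
Selected: next-hop 74.93.3.159 via eth2 (matched /0)


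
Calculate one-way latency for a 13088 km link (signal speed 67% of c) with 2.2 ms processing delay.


Speed = 0.67 * 3e5 km/s = 201000 km/s
Propagation delay = 13088 / 201000 = 0.0651 s = 65.1144 ms
Processing delay = 2.2 ms
Total one-way latency = 67.3144 ms


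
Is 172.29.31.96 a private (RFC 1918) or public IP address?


RFC 1918 private ranges:
  10.0.0.0/8 (10.0.0.0 - 10.255.255.255)
  172.16.0.0/12 (172.16.0.0 - 172.31.255.255)
  192.168.0.0/16 (192.168.0.0 - 192.168.255.255)
Private (in 172.16.0.0/12)


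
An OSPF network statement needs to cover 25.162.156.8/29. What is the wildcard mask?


Subnet mask: 255.255.255.248
Wildcard = 255.255.255.255 - subnet mask
255 - 255 = 0
255 - 255 = 0
255 - 255 = 0
255 - 248 = 7
Wildcard: 0.0.0.7


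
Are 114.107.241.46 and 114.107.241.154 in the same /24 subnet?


Mask: 255.255.255.0
114.107.241.46 AND mask = 114.107.241.0
114.107.241.154 AND mask = 114.107.241.0
Yes, same subnet (114.107.241.0)


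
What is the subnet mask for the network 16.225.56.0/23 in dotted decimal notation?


/23 means 23 network bits, 9 host bits
Binary: 11111111111111111111111000000000
Mask: 255.255.254.0
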